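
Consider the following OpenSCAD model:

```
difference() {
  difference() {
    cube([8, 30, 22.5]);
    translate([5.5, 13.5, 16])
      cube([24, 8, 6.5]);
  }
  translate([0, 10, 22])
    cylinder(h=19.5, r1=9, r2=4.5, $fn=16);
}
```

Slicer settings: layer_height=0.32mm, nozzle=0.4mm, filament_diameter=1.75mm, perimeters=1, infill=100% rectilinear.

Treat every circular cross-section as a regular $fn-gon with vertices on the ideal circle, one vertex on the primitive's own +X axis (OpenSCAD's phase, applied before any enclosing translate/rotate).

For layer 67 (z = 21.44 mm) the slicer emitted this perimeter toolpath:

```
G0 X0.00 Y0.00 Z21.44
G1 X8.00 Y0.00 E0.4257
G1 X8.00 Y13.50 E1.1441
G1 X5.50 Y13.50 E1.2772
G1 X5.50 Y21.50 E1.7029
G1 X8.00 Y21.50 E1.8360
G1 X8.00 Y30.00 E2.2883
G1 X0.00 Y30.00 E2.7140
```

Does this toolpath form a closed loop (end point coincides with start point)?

no

Start point (G0): (0.00, 0.00). End point (last G1): the path does not return to the start — open.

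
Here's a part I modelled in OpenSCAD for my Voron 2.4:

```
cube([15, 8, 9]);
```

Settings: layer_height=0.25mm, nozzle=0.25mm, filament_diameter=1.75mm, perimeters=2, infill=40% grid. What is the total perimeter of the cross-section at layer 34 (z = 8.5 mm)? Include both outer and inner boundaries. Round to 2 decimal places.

46.00 mm

At z = 8.5 mm: the cube (footprint 15×8) is included at this height (perimeter 46.00 mm). Overall, the cross-section is a single solid region. Total boundary length (outer) = 46.00 mm.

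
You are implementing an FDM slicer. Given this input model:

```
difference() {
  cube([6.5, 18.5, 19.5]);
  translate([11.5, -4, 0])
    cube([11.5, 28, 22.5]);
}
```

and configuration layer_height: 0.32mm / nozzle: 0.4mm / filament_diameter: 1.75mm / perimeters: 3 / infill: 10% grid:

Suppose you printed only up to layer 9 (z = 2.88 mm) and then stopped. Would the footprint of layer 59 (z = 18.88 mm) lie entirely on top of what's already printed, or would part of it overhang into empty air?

entirely on top

Compare the two slices. At z = 2.88: the cube is present — its section is the full 6.5×18.5 rectangle (area 120.25 mm²); the 11.5×28 cube at (11.5, -4) contributes its full rectangle (area 322.00 mm²); After the difference (first − rest): starting from the 6.5×18.5 cube (120.25 mm²), the 11.5×28 cube at (11.5, -4) misses the remaining region (no effect) — area = 120.25 mm². At z = 18.88: the cube is present — its section is the full 6.5×18.5 rectangle (area 120.25 mm²); the cube at (11.5, -4) is present — its section is the full 11.5×28 rectangle (area 322.00 mm²); Subtracting the remaining from the first: starting from the 6.5×18.5 cube (120.25 mm²), the 11.5×28 cube at (11.5, -4) misses the remaining region (no effect) — area = 120.25 mm². Checking containment: the cross-section at z = 18.88 is a subset of the cross-section at z = 2.88.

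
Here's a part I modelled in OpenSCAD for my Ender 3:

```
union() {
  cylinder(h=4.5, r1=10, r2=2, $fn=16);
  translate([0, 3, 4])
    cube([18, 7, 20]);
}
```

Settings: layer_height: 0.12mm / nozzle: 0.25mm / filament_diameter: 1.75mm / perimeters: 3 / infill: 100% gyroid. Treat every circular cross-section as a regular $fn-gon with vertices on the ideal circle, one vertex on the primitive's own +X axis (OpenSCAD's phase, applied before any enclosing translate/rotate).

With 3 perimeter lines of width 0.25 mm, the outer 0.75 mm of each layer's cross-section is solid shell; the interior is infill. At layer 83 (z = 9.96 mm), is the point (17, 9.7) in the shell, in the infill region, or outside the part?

shell

At z = 9.96 mm: the cone is absent (z outside [0, 4.5]); the cube at (0, 3) (footprint 18×7) is included at this height; Combining (union): only the 18×7 cube at (0, 3) is present, so the union is just that shape — 1 connected region. Overall, the cross-section is a single solid region. The nearest boundary edge runs (18.00, 10.00)→(0.00, 10.00); distance from the point to it = 0.30 mm. The point is inside the cross-section, 0.30 mm from the nearest boundary — within the 0.75 mm shell band (3 × 0.25).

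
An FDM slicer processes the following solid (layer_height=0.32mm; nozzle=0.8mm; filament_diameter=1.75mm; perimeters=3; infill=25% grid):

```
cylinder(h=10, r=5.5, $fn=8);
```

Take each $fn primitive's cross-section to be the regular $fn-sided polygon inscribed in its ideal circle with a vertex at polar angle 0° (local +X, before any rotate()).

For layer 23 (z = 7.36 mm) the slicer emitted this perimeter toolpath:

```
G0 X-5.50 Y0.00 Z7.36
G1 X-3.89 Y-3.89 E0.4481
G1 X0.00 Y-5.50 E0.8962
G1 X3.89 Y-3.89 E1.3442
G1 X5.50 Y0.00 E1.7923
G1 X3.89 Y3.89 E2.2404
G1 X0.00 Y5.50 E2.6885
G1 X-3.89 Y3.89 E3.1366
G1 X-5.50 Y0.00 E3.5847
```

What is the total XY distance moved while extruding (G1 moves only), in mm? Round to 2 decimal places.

Sum the Euclidean lengths of each G1 segment: total = 33.68 mm.

33.68 mm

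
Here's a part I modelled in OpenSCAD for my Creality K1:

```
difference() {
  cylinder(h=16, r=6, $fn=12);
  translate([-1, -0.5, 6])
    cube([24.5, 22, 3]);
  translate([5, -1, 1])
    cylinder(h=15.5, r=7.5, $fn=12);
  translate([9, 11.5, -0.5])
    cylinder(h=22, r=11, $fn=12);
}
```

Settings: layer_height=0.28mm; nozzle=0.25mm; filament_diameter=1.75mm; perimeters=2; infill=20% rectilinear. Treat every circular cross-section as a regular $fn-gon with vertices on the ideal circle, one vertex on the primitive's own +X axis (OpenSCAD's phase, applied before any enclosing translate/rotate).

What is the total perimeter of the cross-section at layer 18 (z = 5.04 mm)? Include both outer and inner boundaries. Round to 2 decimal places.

31.70 mm

At z = 5.04 mm: the cylinder: section is a regular 12-gon, circumradius r=6 (perimeter = 2·12·6.000·sin(180°/12) = 37.27 mm); the cube at (-1, -0.5) is absent (z outside [6, 9]); the cylinder at (5, -1): section is a regular 12-gon, circumradius r=7.5 (perimeter = 2·12·7.500·sin(180°/12) = 46.59 mm); the r=11 cylinder at (9, 11.5) contributes a regular 12-gon of circumradius 11 (perimeter = 2·12·11.000·sin(180°/12) = 68.33 mm); Taking the first minus the rest: starting from the r=6 cylinder, the r=7.5 cylinder at (5, -1) partially overlaps it — only the 69.95 mm² overlap (of its 168.75 mm²) is removed, clipping the outline; the r=11 cylinder at (9, 11.5) partially overlaps it — only the 0.96 mm² overlap (of its 363.00 mm²) is removed, clipping the outline — boundary = 31.70 mm. Overall, the cross-section is a single solid region. Total boundary length (outer) = 31.70 mm.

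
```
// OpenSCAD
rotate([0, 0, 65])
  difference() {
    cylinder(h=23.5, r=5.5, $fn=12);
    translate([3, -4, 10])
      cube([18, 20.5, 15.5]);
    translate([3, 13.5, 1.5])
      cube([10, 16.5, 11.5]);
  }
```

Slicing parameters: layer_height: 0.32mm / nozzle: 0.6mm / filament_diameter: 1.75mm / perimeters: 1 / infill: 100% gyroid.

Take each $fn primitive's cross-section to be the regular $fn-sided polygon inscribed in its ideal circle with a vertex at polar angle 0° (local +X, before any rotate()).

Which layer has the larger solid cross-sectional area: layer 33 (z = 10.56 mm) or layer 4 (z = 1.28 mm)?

layer 4 (z = 1.28 mm)

Layer 33 (z = 10.56): the r=5.5 cylinder gives a regular 12-gon of circumradius 5.5 (constant along its height) (area = (12/2)·5.500²·sin(360°/12) = 90.75 mm²); the cube at (3, -4) (footprint 18×20.5) is included at this height (area 369.00 mm²); the cube at (3, 13.5) (footprint 10×16.5) is included at this height (area 165.00 mm²); Taking the first minus the rest: starting from the r=5.5 cylinder (90.75 mm²), the 18×20.5 cube at (3, -4) partially overlaps it — only the 14.70 mm² overlap (of its 369.00 mm²) is removed, clipping the outline; the 10×16.5 cube at (3, 13.5) misses the remaining region (no effect) — area = 76.05 mm²; (whole slice rotated 65° about Z — lengths, areas and connectivity unchanged). So its area = 76.05 mm². Layer 4 (z = 1.28): the r=5.5 cylinder contributes a regular 12-gon of circumradius 5.5 (area = (12/2)·5.500²·sin(360°/12) = 90.75 mm²); the cube at (3, -4) is absent (z outside [10, 25.5]); the cube at (3, 13.5) is not intersected at this z (z outside [1.5, 13]); Subtracting the remaining from the first: none of the subtracted shapes is present at this height, so the r=5.5 cylinder is unchanged — area = 90.75 mm²; (rotated 65° about Z; rotation is an isometry so areas/perimeters/island counts are preserved). So its area = 90.75 mm². Layer 4 is larger (90.75 vs 76.05 mm²).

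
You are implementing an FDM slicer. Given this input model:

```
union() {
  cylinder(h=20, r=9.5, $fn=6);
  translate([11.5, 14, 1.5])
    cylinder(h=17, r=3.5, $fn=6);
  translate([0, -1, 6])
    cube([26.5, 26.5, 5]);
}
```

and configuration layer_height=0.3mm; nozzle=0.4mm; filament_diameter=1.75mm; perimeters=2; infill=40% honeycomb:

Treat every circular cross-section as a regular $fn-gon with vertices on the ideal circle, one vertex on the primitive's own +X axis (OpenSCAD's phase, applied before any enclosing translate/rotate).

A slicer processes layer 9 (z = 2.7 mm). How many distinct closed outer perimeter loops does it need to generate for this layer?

2

At z = 2.7 mm: the r=9.5 cylinder gives a regular 6-gon of circumradius 9.5 (constant along its height); the r=3.5 cylinder at (11.5, 14) gives a regular 6-gon of circumradius 3.5 (constant along its height); the cube at (0, -1) is not intersected at this z (z outside [6, 11]); Merging all regions: the 2 present regions are separate (no shared area or edge), so areas and boundary lengths simply add and each stays a separate island — 2 connected regions. The result has 2 disconnected regions.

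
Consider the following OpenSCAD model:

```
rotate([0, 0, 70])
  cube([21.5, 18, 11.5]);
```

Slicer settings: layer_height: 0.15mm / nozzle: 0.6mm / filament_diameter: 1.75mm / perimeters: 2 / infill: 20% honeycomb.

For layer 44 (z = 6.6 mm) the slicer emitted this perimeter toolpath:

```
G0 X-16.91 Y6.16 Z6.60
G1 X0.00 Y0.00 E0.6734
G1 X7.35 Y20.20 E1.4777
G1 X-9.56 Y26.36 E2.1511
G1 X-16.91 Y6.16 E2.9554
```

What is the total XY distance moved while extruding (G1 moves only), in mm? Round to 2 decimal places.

Sum the Euclidean lengths of each G1 segment: total = 78.99 mm.

78.99 mm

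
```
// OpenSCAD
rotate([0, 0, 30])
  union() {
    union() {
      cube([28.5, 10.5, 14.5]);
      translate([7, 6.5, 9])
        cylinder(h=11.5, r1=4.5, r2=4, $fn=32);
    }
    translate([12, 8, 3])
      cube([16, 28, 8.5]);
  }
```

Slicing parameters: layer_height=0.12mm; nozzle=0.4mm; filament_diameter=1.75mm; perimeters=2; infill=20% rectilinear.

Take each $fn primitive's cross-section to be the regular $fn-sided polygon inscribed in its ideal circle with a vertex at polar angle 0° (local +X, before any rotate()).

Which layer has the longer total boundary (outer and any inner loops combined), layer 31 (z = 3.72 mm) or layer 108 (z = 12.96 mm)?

Layer 31 (z = 3.72): the 28.5×10.5 cube contributes its full rectangle (perimeter 78.00 mm); the cone at (7, 6.5) is absent (z outside [9, 20.5]); Merging all regions: only the 28.5×10.5 cube is present, so the union is just that shape — boundary = 78.00 mm; the cube at (12, 8) (footprint 16×28) is included at this height (perimeter 88.00 mm); Taking the union: the regions partially overlap (shared area 40.00 mm²), so the edge portions inside another operand are dropped and the merged outline is re-measured after clipping — boundary = 129.00 mm; (whole slice rotated 30° about Z — lengths, areas and connectivity unchanged). So its perimeter = 129.00 mm. Layer 108 (z = 12.96): the cube (footprint 28.5×10.5) is included at this height (perimeter 78.00 mm); the cone at (7, 6.5) (r1=4.5→r2=4) has section circumradius 4.328 here — a regular 32-gon (perimeter = 2·32·4.328·sin(180°/32) = 27.15 mm); Merging all regions: the regions partially overlap (shared area 57.78 mm²), so the edge portions inside another operand are dropped and the merged outline is re-measured after clipping — boundary = 78.08 mm; the cube at (12, 8) is absent (z outside [3, 11.5]); Merging all regions: only the result so far is present, so the union is just that shape — boundary = 78.08 mm; (whole slice rotated 30° about Z — lengths, areas and connectivity unchanged). So its perimeter = 78.08 mm. Layer 31 is larger (129.00 vs 78.08 mm).

layer 31 (z = 3.72 mm)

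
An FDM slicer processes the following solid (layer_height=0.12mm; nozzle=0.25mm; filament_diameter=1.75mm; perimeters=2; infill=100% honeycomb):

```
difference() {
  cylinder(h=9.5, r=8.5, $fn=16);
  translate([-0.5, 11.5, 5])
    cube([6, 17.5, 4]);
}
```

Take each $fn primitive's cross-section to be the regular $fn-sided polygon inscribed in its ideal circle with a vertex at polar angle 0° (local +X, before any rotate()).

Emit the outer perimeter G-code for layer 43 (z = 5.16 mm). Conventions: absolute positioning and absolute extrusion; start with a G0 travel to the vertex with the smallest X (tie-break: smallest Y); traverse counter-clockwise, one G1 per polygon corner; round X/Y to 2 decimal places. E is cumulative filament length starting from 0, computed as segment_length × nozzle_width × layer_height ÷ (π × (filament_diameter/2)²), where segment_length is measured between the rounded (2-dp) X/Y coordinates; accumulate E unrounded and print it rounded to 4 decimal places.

At z = 5.16 mm: the cylinder: section is a regular 16-gon, circumradius r=8.5; the cube at (-0.5, 11.5) is present — its section is the full 6×17.5 rectangle; Taking the first minus the rest: starting from the r=8.5 cylinder, the 6×17.5 cube at (-0.5, 11.5) misses the remaining region (no effect) — 1 connected region. The outline is a single polygon with 16 vertices. Extrusion per mm of travel: 0.25 × 0.12 / (π × 0.875²) = 0.012473. Accumulating E over each segment gives final E = 0.6617.

G0 X-8.50 Y0.00 Z5.16
G1 X-7.85 Y-3.25 E0.0413
G1 X-6.01 Y-6.01 E0.0827
G1 X-3.25 Y-7.85 E0.1241
G1 X0.00 Y-8.50 E0.1654
G1 X3.25 Y-7.85 E0.2068
G1 X6.01 Y-6.01 E0.2481
G1 X7.85 Y-3.25 E0.2895
G1 X8.50 Y0.00 E0.3308
G1 X7.85 Y3.25 E0.3722
G1 X6.01 Y6.01 E0.4136
G1 X3.25 Y7.85 E0.4549
G1 X0.00 Y8.50 E0.4963
G1 X-3.25 Y7.85 E0.5376
G1 X-6.01 Y6.01 E0.5790
G1 X-7.85 Y3.25 E0.6204
G1 X-8.50 Y0.00 E0.6617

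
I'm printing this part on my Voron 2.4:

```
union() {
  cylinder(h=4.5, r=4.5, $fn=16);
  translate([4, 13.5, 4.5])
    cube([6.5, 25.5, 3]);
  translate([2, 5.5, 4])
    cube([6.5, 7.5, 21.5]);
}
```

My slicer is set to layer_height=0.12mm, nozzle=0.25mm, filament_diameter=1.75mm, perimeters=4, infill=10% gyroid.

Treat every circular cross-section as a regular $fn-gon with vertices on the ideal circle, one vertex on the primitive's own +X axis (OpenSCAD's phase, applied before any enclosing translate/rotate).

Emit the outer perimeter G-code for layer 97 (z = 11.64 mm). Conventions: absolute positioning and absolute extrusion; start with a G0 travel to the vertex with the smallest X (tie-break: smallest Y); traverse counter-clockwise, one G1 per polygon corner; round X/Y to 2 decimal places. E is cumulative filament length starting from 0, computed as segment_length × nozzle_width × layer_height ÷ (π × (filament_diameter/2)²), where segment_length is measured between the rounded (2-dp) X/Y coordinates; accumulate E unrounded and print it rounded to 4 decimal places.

G0 X2.00 Y5.50 Z11.64
G1 X8.50 Y5.50 E0.0811
G1 X8.50 Y13.00 E0.1746
G1 X2.00 Y13.00 E0.2557
G1 X2.00 Y5.50 E0.3492

At z = 11.64 mm: the cylinder does not reach this height (z outside [0, 4.5]); the cube at (4, 13.5) does not reach this height (z outside [4.5, 7.5]); the cube at (2, 5.5) (footprint 6.5×7.5) is included at this height; Merging all regions: only the 6.5×7.5 cube at (2, 5.5) is present, so the union is just that shape — 1 connected region. The outline is a single polygon with 4 vertices. Extrusion per mm of travel: 0.25 × 0.12 / (π × 0.875²) = 0.012473. Accumulating E over each segment gives final E = 0.3492.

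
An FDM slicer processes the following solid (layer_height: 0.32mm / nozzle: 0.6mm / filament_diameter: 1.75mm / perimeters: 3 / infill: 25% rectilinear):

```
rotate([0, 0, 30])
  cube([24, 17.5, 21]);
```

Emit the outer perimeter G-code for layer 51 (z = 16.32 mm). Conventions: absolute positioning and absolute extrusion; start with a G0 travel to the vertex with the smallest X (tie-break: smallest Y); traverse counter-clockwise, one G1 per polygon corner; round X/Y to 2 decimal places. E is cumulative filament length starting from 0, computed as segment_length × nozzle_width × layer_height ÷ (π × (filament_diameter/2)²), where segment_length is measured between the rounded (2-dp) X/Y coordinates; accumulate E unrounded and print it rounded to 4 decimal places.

At z = 16.32 mm: the 24×17.5 cube contributes its full rectangle; (whole slice rotated 30° about Z — lengths, areas and connectivity unchanged). The outline is a single polygon with 4 vertices. Extrusion per mm of travel: 0.6 × 0.32 / (π × 0.875²) = 0.079824. Accumulating E over each segment gives final E = 6.6254.

G0 X-8.75 Y15.16 Z16.32
G1 X0.00 Y0.00 E1.3972
G1 X20.78 Y12.00 E3.3127
G1 X12.03 Y27.16 E4.7099
G1 X-8.75 Y15.16 E6.6254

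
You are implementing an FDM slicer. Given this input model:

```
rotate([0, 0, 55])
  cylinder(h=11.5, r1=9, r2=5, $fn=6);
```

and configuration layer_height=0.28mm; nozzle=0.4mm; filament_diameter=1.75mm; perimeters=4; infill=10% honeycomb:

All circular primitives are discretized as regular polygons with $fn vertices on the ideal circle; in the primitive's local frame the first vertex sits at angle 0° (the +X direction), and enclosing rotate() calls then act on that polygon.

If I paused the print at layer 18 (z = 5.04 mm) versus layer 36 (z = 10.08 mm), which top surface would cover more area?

Layer 18 (z = 5.04): the cone (r1=9→r2=5) has section circumradius 7.247 here — a regular 6-gon (area = (6/2)·7.247²·sin(360°/6) = 136.45 mm²); (rotated 55° about Z; rotation is an isometry so areas/perimeters/island counts are preserved). So its area = 136.45 mm². Layer 36 (z = 10.08): the cone: at t=0.877 of its height the radius interpolates to r₁+(r₂−r₁)t = 5.494, giving a regular 6-gon of that circumradius (area = (6/2)·5.494²·sin(360°/6) = 78.42 mm²); (rotated 55° about Z; rotation is an isometry so areas/perimeters/island counts are preserved). So its area = 78.42 mm². Layer 18 is larger (136.45 vs 78.42 mm²).

layer 18 (z = 5.04 mm)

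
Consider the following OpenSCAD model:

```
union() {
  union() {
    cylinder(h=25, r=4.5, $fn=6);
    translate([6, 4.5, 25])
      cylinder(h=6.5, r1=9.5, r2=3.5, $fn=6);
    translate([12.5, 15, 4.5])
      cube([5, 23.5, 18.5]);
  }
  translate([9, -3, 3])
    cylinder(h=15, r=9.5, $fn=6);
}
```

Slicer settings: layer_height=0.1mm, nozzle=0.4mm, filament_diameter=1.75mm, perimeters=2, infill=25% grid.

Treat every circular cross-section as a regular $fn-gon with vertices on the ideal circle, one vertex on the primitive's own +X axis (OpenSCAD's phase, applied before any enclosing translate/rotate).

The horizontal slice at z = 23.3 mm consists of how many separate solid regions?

1

At z = 23.3 mm: the r=4.5 cylinder gives a regular 6-gon of circumradius 4.5 (constant along its height); the cone at (6, 4.5) does not reach this height (z outside [25, 31.5]); the cube at (12.5, 15) does not reach this height (z outside [4.5, 23]); Taking the union: only the r=4.5 cylinder is present, so the union is just that shape — 1 connected region; the cylinder at (9, -3) does not reach this height (z outside [3, 18]); Taking the union: only the result so far is present, so the union is just that shape — 1 connected region. The result has 1 disconnected region.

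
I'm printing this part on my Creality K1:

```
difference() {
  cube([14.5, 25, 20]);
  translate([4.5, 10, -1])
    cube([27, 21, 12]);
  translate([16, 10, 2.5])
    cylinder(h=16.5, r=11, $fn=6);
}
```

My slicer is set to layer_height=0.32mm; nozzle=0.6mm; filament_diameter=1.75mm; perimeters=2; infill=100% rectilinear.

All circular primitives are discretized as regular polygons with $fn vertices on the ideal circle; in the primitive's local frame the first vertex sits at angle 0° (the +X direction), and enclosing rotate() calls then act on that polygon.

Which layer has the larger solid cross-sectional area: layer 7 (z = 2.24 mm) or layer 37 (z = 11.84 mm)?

layer 37 (z = 11.84 mm)

Layer 7 (z = 2.24): the 14.5×25 cube contributes its full rectangle (area 362.50 mm²); the cube at (4.5, 10) is present — its section is the full 27×21 rectangle (area 567.00 mm²); the cylinder at (16, 10) is absent (z outside [2.5, 19]); Taking the first minus the rest: starting from the 14.5×25 cube (362.50 mm²), the 27×21 cube at (4.5, 10) partially overlaps it — only the 150.00 mm² overlap (of its 567.00 mm²) is removed, clipping the outline — area = 212.50 mm². So its area = 212.50 mm². Layer 37 (z = 11.84): the cube (footprint 14.5×25) is included at this height (area 362.50 mm²); the cube at (4.5, 10) is not intersected at this z (z outside [-1, 11]); the r=11 cylinder at (16, 10) contributes a regular 6-gon of circumradius 11 (area = (6/2)·11.000²·sin(360°/6) = 314.37 mm²); Subtracting the remaining from the first: starting from the 14.5×25 cube (362.50 mm²), the r=11 cylinder at (16, 10) partially overlaps it — only the 128.60 mm² overlap (of its 314.37 mm²) is removed, clipping the outline — area = 233.90 mm². So its area = 233.90 mm². Layer 37 is larger (233.90 vs 212.50 mm²).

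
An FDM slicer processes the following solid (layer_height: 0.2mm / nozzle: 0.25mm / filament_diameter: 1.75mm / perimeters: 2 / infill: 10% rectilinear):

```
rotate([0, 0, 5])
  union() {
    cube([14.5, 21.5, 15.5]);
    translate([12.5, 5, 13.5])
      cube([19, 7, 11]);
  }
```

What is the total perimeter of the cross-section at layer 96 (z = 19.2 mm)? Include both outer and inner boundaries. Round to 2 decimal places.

52.00 mm

At z = 19.2 mm: the cube is absent (z outside [0, 15.5]); the cube at (12.5, 5) is present — its section is the full 19×7 rectangle (perimeter 52.00 mm); Merging all regions: only the 19×7 cube at (12.5, 5) is present, so the union is just that shape — boundary = 52.00 mm; (rotated 5° about Z; rotation is an isometry so areas/perimeters/island counts are preserved). Overall, the cross-section is a single solid region. Total boundary length (outer) = 52.00 mm.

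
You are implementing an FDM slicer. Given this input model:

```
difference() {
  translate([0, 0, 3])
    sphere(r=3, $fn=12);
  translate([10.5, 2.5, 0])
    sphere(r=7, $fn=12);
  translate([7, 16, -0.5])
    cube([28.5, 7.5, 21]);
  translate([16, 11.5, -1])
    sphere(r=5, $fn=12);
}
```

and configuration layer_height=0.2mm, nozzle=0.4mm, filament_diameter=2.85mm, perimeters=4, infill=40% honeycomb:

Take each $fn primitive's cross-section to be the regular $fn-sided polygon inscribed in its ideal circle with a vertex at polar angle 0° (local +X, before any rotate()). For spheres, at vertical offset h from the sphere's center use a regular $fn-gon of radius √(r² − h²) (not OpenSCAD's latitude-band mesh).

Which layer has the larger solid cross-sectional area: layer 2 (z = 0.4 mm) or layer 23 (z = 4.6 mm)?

layer 23 (z = 4.6 mm)

Layer 2 (z = 0.4): the r=3 sphere contributes a regular 12-gon of circumradius √(3²−2.6²) = 1.497 (area = (12/2)·1.497²·sin(360°/12) = 6.72 mm²); the sphere at (10.5, 2.5): section is a regular 12-gon, circumradius = √(r²−h²) = √(7²−0.4²) = 6.989 (area = (12/2)·6.989²·sin(360°/12) = 146.52 mm²); the cube at (7, 16) (footprint 28.5×7.5) is included at this height (area 213.75 mm²); the r=5 sphere at (16, 11.5) slices to a regular 12-gon of circumradius 4.800 (√(r²−h²) with h=1.4 from center) (area = (12/2)·4.800²·sin(360°/12) = 69.12 mm²); After the difference (first − rest): starting from the r=3 sphere (6.72 mm²), the r=7 sphere at (10.5, 2.5) misses the remaining region (no effect); the 28.5×7.5 cube at (7, 16) misses the remaining region (no effect); the r=5 sphere at (16, 11.5) misses the remaining region (no effect) — area = 6.72 mm². So its area = 6.72 mm². Layer 23 (z = 4.6): the sphere: section is a regular 12-gon, circumradius = √(r²−h²) = √(3²−1.6²) = 2.538 (area = (12/2)·2.538²·sin(360°/12) = 19.32 mm²); the sphere at (10.5, 2.5): section is a regular 12-gon, circumradius = √(r²−h²) = √(7²−4.6²) = 5.276 (area = (12/2)·5.276²·sin(360°/12) = 83.52 mm²); the cube at (7, 16) is present — its section is the full 28.5×7.5 rectangle (area 213.75 mm²); the sphere at (16, 11.5) is not intersected at this z (|z−center|=5.600 > r=5); After the difference (first − rest): starting from the r=3 sphere (19.32 mm²), the r=7 sphere at (10.5, 2.5) misses the remaining region (no effect); the 28.5×7.5 cube at (7, 16) misses the remaining region (no effect) — area = 19.32 mm². So its area = 19.32 mm². Layer 23 is larger (19.32 vs 6.72 mm²).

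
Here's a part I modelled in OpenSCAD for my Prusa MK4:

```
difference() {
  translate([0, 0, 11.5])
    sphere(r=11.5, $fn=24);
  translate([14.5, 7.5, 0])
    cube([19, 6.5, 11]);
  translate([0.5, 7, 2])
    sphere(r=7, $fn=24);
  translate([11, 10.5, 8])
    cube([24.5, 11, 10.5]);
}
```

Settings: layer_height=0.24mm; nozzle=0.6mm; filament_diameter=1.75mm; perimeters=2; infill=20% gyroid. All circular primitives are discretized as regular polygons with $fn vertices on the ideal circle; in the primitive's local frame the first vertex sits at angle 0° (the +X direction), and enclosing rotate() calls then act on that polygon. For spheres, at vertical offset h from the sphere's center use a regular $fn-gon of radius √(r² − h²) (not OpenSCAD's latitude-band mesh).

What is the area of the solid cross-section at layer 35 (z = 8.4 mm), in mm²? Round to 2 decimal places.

At z = 8.4 mm: the sphere: section is a regular 24-gon, circumradius = √(r²−h²) = √(11.5²−3.1²) = 11.074 (area = (24/2)·11.074²·sin(360°/24) = 380.90 mm²); the 19×6.5 cube at (14.5, 7.5) contributes its full rectangle (area 123.50 mm²); the sphere at (0.5, 7): section is a regular 24-gon, circumradius = √(r²−h²) = √(7²−6.4²) = 2.835 (area = (24/2)·2.835²·sin(360°/24) = 24.97 mm²); the 24.5×11 cube at (11, 10.5) contributes its full rectangle (area 269.50 mm²); Subtracting the remaining from the first: starting from the r=11.5 sphere (380.90 mm²), the 19×6.5 cube at (14.5, 7.5) misses the remaining region (no effect); the r=7 sphere at (0.5, 7) lies wholly inside it (removes its full 24.97 mm² and its 17.77 mm outline becomes a hole wall); the 24.5×11 cube at (11, 10.5) misses the remaining region (no effect) — area = 355.93 mm². Overall, the cross-section is one region with 1 hole. Net area = 355.93 mm².

355.93 mm²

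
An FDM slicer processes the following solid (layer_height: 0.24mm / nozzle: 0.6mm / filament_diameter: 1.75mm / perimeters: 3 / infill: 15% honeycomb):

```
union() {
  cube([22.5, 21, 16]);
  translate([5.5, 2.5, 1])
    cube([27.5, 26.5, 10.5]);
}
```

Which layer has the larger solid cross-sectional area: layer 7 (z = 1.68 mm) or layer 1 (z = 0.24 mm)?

layer 7 (z = 1.68 mm)

Layer 7 (z = 1.68): the cube (footprint 22.5×21) is included at this height (area 472.50 mm²); the cube at (5.5, 2.5) (footprint 27.5×26.5) is included at this height (area 728.75 mm²); Taking the union: the regions partially overlap — summed areas 1201.25 mm² minus the doubly-counted overlap 314.50 mm² gives 886.75 mm² — area = 886.75 mm². So its area = 886.75 mm². Layer 1 (z = 0.24): the cube (footprint 22.5×21) is included at this height (area 472.50 mm²); the cube at (5.5, 2.5) is not intersected at this z (z outside [1, 11.5]); Taking the union: only the 22.5×21 cube is present, so the union is just that shape — area = 472.50 mm². So its area = 472.50 mm². Layer 7 is larger (886.75 vs 472.50 mm²).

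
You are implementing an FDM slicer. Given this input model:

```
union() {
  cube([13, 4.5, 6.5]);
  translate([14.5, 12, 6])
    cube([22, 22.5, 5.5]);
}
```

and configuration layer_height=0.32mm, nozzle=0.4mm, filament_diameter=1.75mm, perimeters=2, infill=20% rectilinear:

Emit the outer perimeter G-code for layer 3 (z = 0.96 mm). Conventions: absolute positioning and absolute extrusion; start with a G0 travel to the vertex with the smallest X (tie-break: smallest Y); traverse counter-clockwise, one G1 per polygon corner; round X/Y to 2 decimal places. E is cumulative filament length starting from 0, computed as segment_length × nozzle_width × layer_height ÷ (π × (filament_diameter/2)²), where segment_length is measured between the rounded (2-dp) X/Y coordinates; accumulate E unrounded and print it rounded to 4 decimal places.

G0 X0.00 Y0.00 Z0.96
G1 X13.00 Y0.00 E0.6918
G1 X13.00 Y4.50 E0.9313
G1 X0.00 Y4.50 E1.6231
G1 X0.00 Y0.00 E1.8626

At z = 0.96 mm: the cube (footprint 13×4.5) is included at this height; the cube at (14.5, 12) is not intersected at this z (z outside [6, 11.5]); Taking the union: only the 13×4.5 cube is present, so the union is just that shape — 1 connected region. The outline is a single polygon with 4 vertices. Extrusion per mm of travel: 0.4 × 0.32 / (π × 0.875²) = 0.053216. Accumulating E over each segment gives final E = 1.8626.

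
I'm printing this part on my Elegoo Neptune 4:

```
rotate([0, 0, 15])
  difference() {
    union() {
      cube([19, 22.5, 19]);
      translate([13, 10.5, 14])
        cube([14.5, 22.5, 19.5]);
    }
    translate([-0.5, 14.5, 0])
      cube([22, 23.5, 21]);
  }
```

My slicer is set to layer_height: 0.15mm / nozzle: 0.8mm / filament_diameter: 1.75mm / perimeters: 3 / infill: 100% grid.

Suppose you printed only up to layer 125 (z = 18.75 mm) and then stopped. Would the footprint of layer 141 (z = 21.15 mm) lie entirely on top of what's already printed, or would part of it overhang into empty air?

Compare the two slices. At z = 18.75: the cube (footprint 19×22.5) is included at this height (area 427.50 mm²); the cube at (13, 10.5) is present — its section is the full 14.5×22.5 rectangle (area 326.25 mm²); Taking the union: the regions partially overlap — summed areas 753.75 mm² minus the doubly-counted overlap 72.00 mm² gives 681.75 mm² — area = 681.75 mm²; the cube at (-0.5, 14.5) is present — its section is the full 22×23.5 rectangle (area 517.00 mm²); Subtracting the remaining from the first: starting from that combined region (681.75 mm²), the 22×23.5 cube at (-0.5, 14.5) partially overlaps it — only the 261.25 mm² overlap (of its 517.00 mm²) is removed, clipping the outline — area = 420.50 mm²; (rotated 15° about Z; rotation is an isometry so areas/perimeters/island counts are preserved). At z = 21.15: the cube is absent (z outside [0, 19]); the cube at (13, 10.5) is present — its section is the full 14.5×22.5 rectangle (area 326.25 mm²); Combining (union): only the 14.5×22.5 cube at (13, 10.5) is present, so the union is just that shape — area = 326.25 mm²; the cube at (-0.5, 14.5) is not intersected at this z (z outside [0, 21]); After the difference (first − rest): none of the subtracted shapes is present at this height, so that combined region is unchanged — area = 326.25 mm²; (whole slice rotated 15° about Z — lengths, areas and connectivity unchanged). Checking containment: at z = 21.15 the cross-section extends beyond the z = 18.75 cross-section by about 157.25 mm².

part overhangs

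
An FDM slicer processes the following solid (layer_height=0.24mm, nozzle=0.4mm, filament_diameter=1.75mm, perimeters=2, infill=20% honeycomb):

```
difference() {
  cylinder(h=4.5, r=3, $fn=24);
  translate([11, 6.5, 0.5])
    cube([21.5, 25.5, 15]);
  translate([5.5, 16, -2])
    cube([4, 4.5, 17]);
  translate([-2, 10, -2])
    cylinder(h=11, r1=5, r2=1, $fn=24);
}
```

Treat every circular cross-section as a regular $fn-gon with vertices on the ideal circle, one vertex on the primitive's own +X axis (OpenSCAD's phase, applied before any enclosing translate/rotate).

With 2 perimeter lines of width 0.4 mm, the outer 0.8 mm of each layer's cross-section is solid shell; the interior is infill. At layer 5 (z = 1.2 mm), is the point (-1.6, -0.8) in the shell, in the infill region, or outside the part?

At z = 1.2 mm: the cylinder: section is a regular 24-gon, circumradius r=3; the cube at (11, 6.5) is present — its section is the full 21.5×25.5 rectangle; the cube at (5.5, 16) (footprint 4×4.5) is included at this height; the cone at (-2, 10) contributes a regular 24-gon of circumradius 3.836 (interpolated between r1=5 and r2=1 at t=0.291); Subtracting the remaining from the first: starting from the r=3 cylinder, the 21.5×25.5 cube at (11, 6.5) misses the remaining region (no effect); the 4×4.5 cube at (5.5, 16) misses the remaining region (no effect); the cone at (-2, 10) misses the remaining region (no effect) — 1 connected region. Overall, the cross-section is a single solid region. The nearest boundary edge runs (-2.60, -1.50)→(-2.90, -0.78); distance from the point to it = 1.19 mm. The point is inside the cross-section and 1.19 mm from the nearest boundary — more than the 0.8 mm shell width (2 × 0.4), so it's in the infill interior.

infill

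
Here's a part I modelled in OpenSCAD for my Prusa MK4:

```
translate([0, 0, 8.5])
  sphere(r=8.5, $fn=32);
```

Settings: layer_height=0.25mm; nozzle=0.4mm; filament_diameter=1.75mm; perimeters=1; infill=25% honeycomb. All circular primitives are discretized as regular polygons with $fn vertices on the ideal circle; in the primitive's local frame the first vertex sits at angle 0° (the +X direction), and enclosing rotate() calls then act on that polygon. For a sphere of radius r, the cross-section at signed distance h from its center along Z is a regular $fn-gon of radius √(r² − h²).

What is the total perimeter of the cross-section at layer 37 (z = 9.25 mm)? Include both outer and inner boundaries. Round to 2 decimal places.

53.11 mm

At z = 9.25 mm: the r=8.5 sphere contributes a regular 32-gon of circumradius √(8.5²−0.75²) = 8.467 (perimeter = 2·32·8.467·sin(180°/32) = 53.11 mm). Overall, the cross-section is a single solid region. Total boundary length (outer) = 53.11 mm.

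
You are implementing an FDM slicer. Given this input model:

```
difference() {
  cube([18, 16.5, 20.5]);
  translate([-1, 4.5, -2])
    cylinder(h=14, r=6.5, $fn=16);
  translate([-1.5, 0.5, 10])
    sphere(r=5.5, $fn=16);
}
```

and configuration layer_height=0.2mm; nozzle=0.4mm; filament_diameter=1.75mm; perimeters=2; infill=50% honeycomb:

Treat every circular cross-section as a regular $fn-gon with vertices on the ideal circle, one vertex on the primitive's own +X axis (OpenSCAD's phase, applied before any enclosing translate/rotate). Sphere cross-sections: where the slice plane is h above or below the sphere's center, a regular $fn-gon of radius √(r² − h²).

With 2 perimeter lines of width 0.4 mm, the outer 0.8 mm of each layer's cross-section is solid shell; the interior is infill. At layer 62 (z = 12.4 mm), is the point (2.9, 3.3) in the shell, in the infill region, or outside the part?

shell

At z = 12.4 mm: the cube is present — its section is the full 18×16.5 rectangle; the cylinder at (-1, 4.5) does not reach this height (z outside [-2, 12]); the r=5.5 sphere at (-1.5, 0.5) contributes a regular 16-gon of circumradius √(5.5²−2.4²) = 4.949; After the difference (first − rest): starting from the 18×16.5 cube, the r=5.5 sphere at (-1.5, 0.5) partially overlaps it — only the 13.24 mm² overlap (of its 74.98 mm²) is removed, clipping the outline — 1 connected region. Overall, the cross-section is a single solid region. The nearest boundary edge runs (3.07, 2.39)→(2.00, 4.00); distance from the point to it = 0.36 mm. The point is inside the cross-section, 0.36 mm from the nearest boundary — within the 0.8 mm shell band (2 × 0.4).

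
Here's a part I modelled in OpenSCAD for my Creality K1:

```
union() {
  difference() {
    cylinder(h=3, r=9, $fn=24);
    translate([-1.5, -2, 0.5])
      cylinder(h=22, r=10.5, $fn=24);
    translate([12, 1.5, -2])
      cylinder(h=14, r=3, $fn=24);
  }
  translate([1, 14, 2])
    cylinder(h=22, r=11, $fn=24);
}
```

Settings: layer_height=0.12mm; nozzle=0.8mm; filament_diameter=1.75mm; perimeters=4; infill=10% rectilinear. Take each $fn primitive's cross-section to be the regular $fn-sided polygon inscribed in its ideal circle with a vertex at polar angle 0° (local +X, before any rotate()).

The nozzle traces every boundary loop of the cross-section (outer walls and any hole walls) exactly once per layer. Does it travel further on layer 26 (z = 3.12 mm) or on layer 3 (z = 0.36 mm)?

layer 26 (z = 3.12 mm)

Layer 26 (z = 3.12): the cylinder is absent (z outside [0, 3]); the r=10.5 cylinder at (-1.5, -2) gives a regular 24-gon of circumradius 10.5 (constant along its height) (perimeter = 2·24·10.500·sin(180°/24) = 65.79 mm); the cylinder at (12, 1.5): section is a regular 24-gon, circumradius r=3 (perimeter = 2·24·3.000·sin(180°/24) = 18.80 mm); Subtracting the remaining from the first: the first operand is absent here, so nothing remains; the cylinder at (1, 14): section is a regular 24-gon, circumradius r=11 (perimeter = 2·24·11.000·sin(180°/24) = 68.92 mm); Merging all regions: only the r=11 cylinder at (1, 14) is present, so the union is just that shape — boundary = 68.92 mm. So its perimeter = 68.92 mm. Layer 3 (z = 0.36): the r=9 cylinder gives a regular 24-gon of circumradius 9 (constant along its height) (perimeter = 2·24·9.000·sin(180°/24) = 56.39 mm); the cylinder at (-1.5, -2) is absent (z outside [0.5, 22.5]); the cylinder at (12, 1.5): section is a regular 24-gon, circumradius r=3 (perimeter = 2·24·3.000·sin(180°/24) = 18.80 mm); Subtracting the remaining from the first: starting from the r=9 cylinder, the r=3 cylinder at (12, 1.5) misses the remaining region (no effect) — boundary = 56.39 mm; the cylinder at (1, 14) is absent (z outside [2, 24]); Merging all regions: only that combined region is present, so the union is just that shape — boundary = 56.39 mm. So its perimeter = 56.39 mm. Layer 26 is larger (68.92 vs 56.39 mm).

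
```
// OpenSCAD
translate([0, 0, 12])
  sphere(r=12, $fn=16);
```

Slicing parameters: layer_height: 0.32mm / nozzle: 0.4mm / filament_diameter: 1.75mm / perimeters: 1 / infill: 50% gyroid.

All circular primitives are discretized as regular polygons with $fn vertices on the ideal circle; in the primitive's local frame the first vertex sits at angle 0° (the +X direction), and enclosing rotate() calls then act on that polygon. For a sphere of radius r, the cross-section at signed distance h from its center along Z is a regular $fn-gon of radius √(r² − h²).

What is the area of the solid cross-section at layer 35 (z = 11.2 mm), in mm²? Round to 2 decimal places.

At z = 11.2 mm: the sphere: section is a regular 16-gon, circumradius = √(r²−h²) = √(12²−0.8²) = 11.973 (area = (16/2)·11.973²·sin(360°/16) = 438.89 mm²). Overall, the cross-section is a single solid region. Net area = 438.89 mm².

438.89 mm²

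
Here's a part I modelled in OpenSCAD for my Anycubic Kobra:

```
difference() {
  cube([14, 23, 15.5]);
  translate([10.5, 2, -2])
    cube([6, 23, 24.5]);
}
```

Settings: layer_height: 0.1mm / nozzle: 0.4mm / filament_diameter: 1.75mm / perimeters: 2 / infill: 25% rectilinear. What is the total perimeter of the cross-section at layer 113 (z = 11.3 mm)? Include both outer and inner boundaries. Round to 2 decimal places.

74.00 mm

At z = 11.3 mm: the cube (footprint 14×23) is included at this height (perimeter 74.00 mm); the 6×23 cube at (10.5, 2) contributes its full rectangle (perimeter 58.00 mm); Taking the first minus the rest: starting from the 14×23 cube, the 6×23 cube at (10.5, 2) partially overlaps it — only the 73.50 mm² overlap (of its 138.00 mm²) is removed, clipping the outline — boundary = 74.00 mm. Overall, the cross-section is a single solid region. Total boundary length (outer) = 74.00 mm.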